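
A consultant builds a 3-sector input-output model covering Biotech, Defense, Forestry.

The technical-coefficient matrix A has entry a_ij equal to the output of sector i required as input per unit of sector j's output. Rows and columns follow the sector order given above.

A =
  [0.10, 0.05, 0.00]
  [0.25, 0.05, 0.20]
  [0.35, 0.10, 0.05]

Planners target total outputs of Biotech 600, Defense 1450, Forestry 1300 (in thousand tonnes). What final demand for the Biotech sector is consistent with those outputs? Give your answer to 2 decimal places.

I − A =
  [   0.90    -0.05     0.00]
  [  -0.25     0.95    -0.20]
  [  -0.35    -0.10     0.95]
d = (I − A) x:
  d_1 = (+0.90)·600 + (-0.05)·1450 + (+0.00)·1300 = 467.50
  d_2 = (-0.25)·600 + (+0.95)·1450 + (-0.20)·1300 = 967.50
  d_3 = (-0.35)·600 + (-0.10)·1450 + (+0.95)·1300 = 880.00

d_1 = 467.50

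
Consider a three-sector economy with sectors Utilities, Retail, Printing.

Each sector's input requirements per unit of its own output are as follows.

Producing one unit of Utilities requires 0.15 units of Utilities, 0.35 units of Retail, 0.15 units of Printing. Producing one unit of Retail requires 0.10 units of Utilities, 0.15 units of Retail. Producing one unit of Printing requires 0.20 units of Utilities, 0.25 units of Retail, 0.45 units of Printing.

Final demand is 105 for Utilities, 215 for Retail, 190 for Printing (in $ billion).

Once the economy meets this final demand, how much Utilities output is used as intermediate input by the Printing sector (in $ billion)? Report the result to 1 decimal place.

z_UP = 84.4

I − A =
  [   0.85    -0.10    -0.20]
  [  -0.35     0.85    -0.25]
  [  -0.15     0.00     0.55]
Cofactors of I−A, C_ij = (−1)^(i+j)·(minor ij) (rows/columns in the sector order above):
  C_11 = (0.85)(0.55) − (-0.25)(0.00) = 0.4675
  C_12 = −[(-0.35)(0.55) − (-0.25)(-0.15)] = 0.2300
  C_13 = (-0.35)(0.00) − (0.85)(-0.15) = 0.1275
  C_21 = −[(-0.10)(0.55) − (-0.20)(0.00)] = 0.0550
  C_22 = (0.85)(0.55) − (-0.20)(-0.15) = 0.4375
  C_23 = −[(0.85)(0.00) − (-0.10)(-0.15)] = 0.0150
  C_31 = (-0.10)(-0.25) − (-0.20)(0.85) = 0.1950
  C_32 = −[(0.85)(-0.25) − (-0.20)(-0.35)] = 0.2825
  C_33 = (0.85)(0.85) − (-0.10)(-0.35) = 0.6875
det(I−A) = Σ_j (I−A)_1j·C_1j = (0.85)(0.4675) + (-0.10)(0.2300) + (-0.20)(0.1275) = 0.348875
adj(I−A) = Cᵀ =
  [ 0.4675   0.0550   0.1950]
  [ 0.2300   0.4375   0.2825]
  [ 0.1275   0.0150   0.6875]
(I − A)⁻¹ = adj(I−A) / det(I−A) ≈
  [   1.3400     0.1576     0.5589]
  [   0.6593     1.2540     0.8097]
  [   0.3655     0.0430     1.9706]
First solve x = (I − A)⁻¹ d = adj(I−A)·d / det(I−A); in particular x_P = (0.1275·105 + 0.0150·215 + 0.6875·190) / 0.348875 = 147.2375 / 0.348875 ≈ 422.035.
Intermediate flow from U to P: z_UP = a_UP · x_P = 0.20 × 147.2375 / 0.348875 = 29.4475 / 0.348875 ≈ 84.4.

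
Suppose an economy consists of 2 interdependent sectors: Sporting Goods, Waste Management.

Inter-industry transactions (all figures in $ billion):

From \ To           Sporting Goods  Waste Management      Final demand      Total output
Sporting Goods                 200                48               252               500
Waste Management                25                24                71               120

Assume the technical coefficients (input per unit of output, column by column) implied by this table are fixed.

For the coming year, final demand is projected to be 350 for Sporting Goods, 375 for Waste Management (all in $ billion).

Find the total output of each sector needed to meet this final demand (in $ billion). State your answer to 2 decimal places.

Technical coefficients a_ij = z_ij / X_j:
  a_SS = 200/500 = 0.40, a_WS = 25/500 = 0.05
  a_SW = 48/120 = 0.40, a_WW = 24/120 = 0.20
I − A =
  [   0.60    -0.40]
  [  -0.05     0.80]
det(I−A) = (0.60)(0.80) − (-0.40)(-0.05) = 0.4600
adj(I−A) = [[0.80, 0.40], [0.05, 0.60]]
(I − A)⁻¹ = adj(I−A) / det(I−A) ≈
  [   1.7391     0.8696]
  [   0.1087     1.3043]
x = (I − A)⁻¹ d = adj(I−A)·d / det(I−A), with det(I−A) = 0.4600:
  x_S = (0.80·350 + 0.40·375) / 0.4600 = 430.00 / 0.4600 ≈ 934.78
  x_W = (0.05·350 + 0.60·375) / 0.4600 = 242.50 / 0.4600 ≈ 527.17

x_S = 934.78, x_W = 527.17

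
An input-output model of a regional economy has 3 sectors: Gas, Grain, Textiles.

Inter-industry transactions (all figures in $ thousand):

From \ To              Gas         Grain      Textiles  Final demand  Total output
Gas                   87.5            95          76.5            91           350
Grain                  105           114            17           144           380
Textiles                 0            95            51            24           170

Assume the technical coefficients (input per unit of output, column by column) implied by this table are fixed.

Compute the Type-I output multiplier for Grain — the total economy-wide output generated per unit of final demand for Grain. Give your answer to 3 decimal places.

m_2 = 3.810

Technical coefficients a_ij = z_ij / X_j:
  a_11 = 87.5/350 = 0.25, a_21 = 105/350 = 0.30, a_31 = 0/350 = 0.00
  a_12 = 95/380 = 0.25, a_22 = 114/380 = 0.30, a_32 = 95/380 = 0.25
  a_13 = 76.5/170 = 0.45, a_23 = 17/170 = 0.10, a_33 = 51/170 = 0.30
I − A =
  [   0.75    -0.25    -0.45]
  [  -0.30     0.70    -0.10]
  [   0.00    -0.25     0.70]
Cofactors of I−A, C_ij = (−1)^(i+j)·(minor ij) (rows/columns in the sector order above):
  C_11 = (0.70)(0.70) − (-0.10)(-0.25) = 0.4650
  C_12 = −[(-0.30)(0.70) − (-0.10)(0.00)] = 0.2100
  C_13 = (-0.30)(-0.25) − (0.70)(0.00) = 0.0750
  C_21 = −[(-0.25)(0.70) − (-0.45)(-0.25)] = 0.2875
  C_22 = (0.75)(0.70) − (-0.45)(0.00) = 0.5250
  C_23 = −[(0.75)(-0.25) − (-0.25)(0.00)] = 0.1875
  C_31 = (-0.25)(-0.10) − (-0.45)(0.70) = 0.3400
  C_32 = −[(0.75)(-0.10) − (-0.45)(-0.30)] = 0.2100
  C_33 = (0.75)(0.70) − (-0.25)(-0.30) = 0.4500
det(I−A) = Σ_j (I−A)_1j·C_1j = (0.75)(0.4650) + (-0.25)(0.2100) + (-0.45)(0.0750) = 0.2625
adj(I−A) = Cᵀ =
  [ 0.4650   0.2875   0.3400]
  [ 0.2100   0.5250   0.2100]
  [ 0.0750   0.1875   0.4500]
(I − A)⁻¹ = adj(I−A) / det(I−A) ≈
  [   1.7714     1.0952     1.2952]
  [   0.8000     2.0000     0.8000]
  [   0.2857     0.7143     1.7143]
The output multiplier for sector j is the column-j sum of the Leontief inverse (I − A)⁻¹ = adj(I−A) / det(I−A).
Column 2 of adj(I−A): (0.2875, 0.5250, 0.1875); det(I−A) = 0.2625.
m_2 = (0.2875 + 0.5250 + 0.1875) / 0.2625 = 1.00 / 0.2625 ≈ 3.810.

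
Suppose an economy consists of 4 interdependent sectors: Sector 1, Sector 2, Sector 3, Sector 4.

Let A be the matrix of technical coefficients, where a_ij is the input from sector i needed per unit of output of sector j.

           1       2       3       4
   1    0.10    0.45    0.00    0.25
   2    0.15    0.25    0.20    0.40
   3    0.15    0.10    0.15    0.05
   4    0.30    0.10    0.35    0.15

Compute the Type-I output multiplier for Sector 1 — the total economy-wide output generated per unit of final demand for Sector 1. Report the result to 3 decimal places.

I − A =
  [   0.90    -0.45     0.00    -0.25]
  [  -0.15     0.75    -0.20    -0.40]
  [  -0.15    -0.10     0.85    -0.05]
  [  -0.30    -0.10    -0.35     0.85]
Compute the cofactors C_ij = (−1)^(i+j)·(3×3 minor ij) of I−A; the adjugate is their transpose:
adj(I−A) = Cᵀ =
  [ 0.462750   0.347250   0.210125   0.311875]
  [ 0.257250   0.557625   0.277125   0.354375]
  [ 0.126375   0.141375   0.366375   0.125250]
  [ 0.245625   0.246375   0.257625   0.484875]
det(I−A) = Σ_j (I−A)_1j·C_1j = (0.90)(0.462750) + (-0.45)(0.257250) + (0.00)(0.126375) + (-0.25)(0.245625) = 0.23930625
(I − A)⁻¹ = adj(I−A) / det(I−A) ≈
  [   1.9337     1.4511     0.8781     1.3032]
  [   1.0750     2.3302     1.1580     1.4808]
  [   0.5281     0.5908     1.5310     0.5234]
  [   1.0264     1.0295     1.0765     2.0262]
The output multiplier for sector j is the column-j sum of the Leontief inverse (I − A)⁻¹ = adj(I−A) / det(I−A).
Column 1 of adj(I−A): (0.462750, 0.257250, 0.126375, 0.245625); det(I−A) = 0.23930625.
m_1 = (0.462750 + 0.257250 + 0.126375 + 0.245625) / 0.23930625 = 1.092 / 0.23930625 ≈ 4.563.

m_1 = 4.563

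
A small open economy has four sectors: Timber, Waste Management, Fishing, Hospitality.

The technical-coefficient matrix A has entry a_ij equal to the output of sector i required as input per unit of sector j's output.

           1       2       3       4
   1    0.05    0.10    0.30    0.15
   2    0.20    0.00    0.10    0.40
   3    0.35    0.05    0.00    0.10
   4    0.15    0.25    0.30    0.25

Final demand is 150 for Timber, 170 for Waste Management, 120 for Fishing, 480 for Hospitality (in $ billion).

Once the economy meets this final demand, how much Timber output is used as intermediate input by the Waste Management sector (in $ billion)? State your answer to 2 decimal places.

I − A =
  [   0.95    -0.10    -0.30    -0.15]
  [  -0.20     1.00    -0.10    -0.40]
  [  -0.35    -0.05     1.00    -0.10]
  [  -0.15    -0.25    -0.30     0.75]
Compute the cofactors C_ij = (−1)^(i+j)·(3×3 minor ij) of I−A; the adjugate is their transpose:
adj(I−A) = Cᵀ =
  [ 0.607750   0.130500   0.263250   0.226250]
  [ 0.273750   0.562500   0.255000   0.388750]
  [ 0.258000   0.099125   0.566500   0.180000]
  [ 0.316000   0.253250   0.364250   0.813750]
det(I−A) = Σ_j (I−A)_1j·C_1j = (0.95)(0.607750) + (-0.10)(0.273750) + (-0.30)(0.258000) + (-0.15)(0.316000) = 0.4251875
(I − A)⁻¹ = adj(I−A) / det(I−A) ≈
  [   1.4294     0.3069     0.6191     0.5321]
  [   0.6438     1.3229     0.5997     0.9143]
  [   0.6068     0.2331     1.3324     0.4233]
  [   0.7432     0.5956     0.8567     1.9139]
First solve x = (I − A)⁻¹ d = adj(I−A)·d / det(I−A); in particular x_2 = (0.273750·150 + 0.562500·170 + 0.255000·120 + 0.388750·480) / 0.4251875 = 353.8875 / 0.4251875 ≈ 832.3093.
Intermediate flow from 1 to 2: z_12 = a_12 · x_2 = 0.10 × 353.8875 / 0.4251875 = 35.38875 / 0.4251875 ≈ 83.23.

z_12 = 83.23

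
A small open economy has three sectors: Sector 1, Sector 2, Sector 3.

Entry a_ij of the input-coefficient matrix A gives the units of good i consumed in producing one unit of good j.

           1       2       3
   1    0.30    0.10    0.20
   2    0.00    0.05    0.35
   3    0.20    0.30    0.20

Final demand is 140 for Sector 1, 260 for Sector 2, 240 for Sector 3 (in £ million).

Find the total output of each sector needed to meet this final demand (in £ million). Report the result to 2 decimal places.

I − A =
  [   0.70    -0.10    -0.20]
  [   0.00     0.95    -0.35]
  [  -0.20    -0.30     0.80]
Cofactors of I−A, C_ij = (−1)^(i+j)·(minor ij) (rows/columns in the sector order above):
  C_11 = (0.95)(0.80) − (-0.35)(-0.30) = 0.6550
  C_12 = −[(0.00)(0.80) − (-0.35)(-0.20)] = 0.0700
  C_13 = (0.00)(-0.30) − (0.95)(-0.20) = 0.1900
  C_21 = −[(-0.10)(0.80) − (-0.20)(-0.30)] = 0.1400
  C_22 = (0.70)(0.80) − (-0.20)(-0.20) = 0.5200
  C_23 = −[(0.70)(-0.30) − (-0.10)(-0.20)] = 0.2300
  C_31 = (-0.10)(-0.35) − (-0.20)(0.95) = 0.2250
  C_32 = −[(0.70)(-0.35) − (-0.20)(0.00)] = 0.2450
  C_33 = (0.70)(0.95) − (-0.10)(0.00) = 0.6650
det(I−A) = Σ_j (I−A)_1j·C_1j = (0.70)(0.6550) + (-0.10)(0.0700) + (-0.20)(0.1900) = 0.4135
adj(I−A) = Cᵀ =
  [ 0.6550   0.1400   0.2250]
  [ 0.0700   0.5200   0.2450]
  [ 0.1900   0.2300   0.6650]
(I − A)⁻¹ = adj(I−A) / det(I−A) ≈
  [   1.5840     0.3386     0.5441]
  [   0.1693     1.2576     0.5925]
  [   0.4595     0.5562     1.6082]
x = (I − A)⁻¹ d = adj(I−A)·d / det(I−A), with det(I−A) = 0.4135:
  x_1 = (0.6550·140 + 0.1400·260 + 0.2250·240) / 0.4135 = 182.10 / 0.4135 ≈ 440.39
  x_2 = (0.0700·140 + 0.5200·260 + 0.2450·240) / 0.4135 = 203.80 / 0.4135 ≈ 492.87
  x_3 = (0.1900·140 + 0.2300·260 + 0.6650·240) / 0.4135 = 246.00 / 0.4135 ≈ 594.92

x_1 = 440.39, x_2 = 492.87, x_3 = 594.92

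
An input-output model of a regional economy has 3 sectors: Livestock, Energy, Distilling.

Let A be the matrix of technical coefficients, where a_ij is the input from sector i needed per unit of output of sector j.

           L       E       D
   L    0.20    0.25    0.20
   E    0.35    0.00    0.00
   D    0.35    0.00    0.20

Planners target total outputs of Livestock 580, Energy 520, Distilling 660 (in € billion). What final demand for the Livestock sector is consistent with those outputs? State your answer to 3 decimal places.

I − A =
  [   0.80    -0.25    -0.20]
  [  -0.35     1.00     0.00]
  [  -0.35     0.00     0.80]
d = (I − A) x:
  d_L = (+0.80)·580 + (-0.25)·520 + (-0.20)·660 = 202.000
  d_E = (-0.35)·580 + (+1.00)·520 + (+0.00)·660 = 317.000
  d_D = (-0.35)·580 + (+0.00)·520 + (+0.80)·660 = 325.000

d_L = 202.000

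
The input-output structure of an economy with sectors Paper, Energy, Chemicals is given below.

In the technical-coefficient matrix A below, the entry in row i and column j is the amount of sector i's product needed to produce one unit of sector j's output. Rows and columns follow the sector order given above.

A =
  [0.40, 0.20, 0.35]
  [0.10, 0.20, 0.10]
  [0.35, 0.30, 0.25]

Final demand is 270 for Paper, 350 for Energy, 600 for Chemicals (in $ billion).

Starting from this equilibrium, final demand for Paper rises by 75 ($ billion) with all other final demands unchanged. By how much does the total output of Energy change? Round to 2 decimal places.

I − A =
  [   0.60    -0.20    -0.35]
  [  -0.10     0.80    -0.10]
  [  -0.35    -0.30     0.75]
Cofactors of I−A, C_ij = (−1)^(i+j)·(minor ij) (rows/columns in the sector order above):
  C_11 = (0.80)(0.75) − (-0.10)(-0.30) = 0.5700
  C_12 = −[(-0.10)(0.75) − (-0.10)(-0.35)] = 0.1100
  C_13 = (-0.10)(-0.30) − (0.80)(-0.35) = 0.3100
  C_21 = −[(-0.20)(0.75) − (-0.35)(-0.30)] = 0.2550
  C_22 = (0.60)(0.75) − (-0.35)(-0.35) = 0.3275
  C_23 = −[(0.60)(-0.30) − (-0.20)(-0.35)] = 0.2500
  C_31 = (-0.20)(-0.10) − (-0.35)(0.80) = 0.3000
  C_32 = −[(0.60)(-0.10) − (-0.35)(-0.10)] = 0.0950
  C_33 = (0.60)(0.80) − (-0.20)(-0.10) = 0.4600
det(I−A) = Σ_j (I−A)_1j·C_1j = (0.60)(0.5700) + (-0.20)(0.1100) + (-0.35)(0.3100) = 0.2115
adj(I−A) = Cᵀ =
  [ 0.5700   0.2550   0.3000]
  [ 0.1100   0.3275   0.0950]
  [ 0.3100   0.2500   0.4600]
(I − A)⁻¹ = adj(I−A) / det(I−A) ≈
  [   2.6950     1.2057     1.4184]
  [   0.5201     1.5485     0.4492]
  [   1.4657     1.1820     2.1749]
Δx = (I − A)⁻¹ Δd with Δd having +75 in the Paper component and 0 elsewhere.
So Δx_E = L_EP · (+75), where L_EP = adj(I−A)_EP / det(I−A) = 0.1100 / 0.2115.
Δx_E = 0.1100 × (+75) / 0.2115 = 8.25 / 0.2115 ≈ 39.01.

Δx_E = 39.01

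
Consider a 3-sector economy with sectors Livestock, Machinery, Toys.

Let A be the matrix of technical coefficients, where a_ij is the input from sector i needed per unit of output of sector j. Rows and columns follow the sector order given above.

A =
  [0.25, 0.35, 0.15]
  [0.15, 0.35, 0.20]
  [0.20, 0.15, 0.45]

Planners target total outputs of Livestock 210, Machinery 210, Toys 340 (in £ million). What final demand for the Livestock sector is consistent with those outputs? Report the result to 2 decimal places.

I − A =
  [   0.75    -0.35    -0.15]
  [  -0.15     0.65    -0.20]
  [  -0.20    -0.15     0.55]
d = (I − A) x:
  d_1 = (+0.75)·210 + (-0.35)·210 + (-0.15)·340 = 33.00
  d_2 = (-0.15)·210 + (+0.65)·210 + (-0.20)·340 = 37.00
  d_3 = (-0.20)·210 + (-0.15)·210 + (+0.55)·340 = 113.50

d_1 = 33.00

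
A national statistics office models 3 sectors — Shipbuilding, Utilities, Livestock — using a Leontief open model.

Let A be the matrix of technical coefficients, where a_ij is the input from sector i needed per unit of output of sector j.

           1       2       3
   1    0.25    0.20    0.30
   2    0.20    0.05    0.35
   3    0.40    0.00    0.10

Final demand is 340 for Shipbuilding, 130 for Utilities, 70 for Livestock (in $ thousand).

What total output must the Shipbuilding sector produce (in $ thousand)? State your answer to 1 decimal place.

I − A =
  [   0.75    -0.20    -0.30]
  [  -0.20     0.95    -0.35]
  [  -0.40     0.00     0.90]
Cofactors of I−A, C_ij = (−1)^(i+j)·(minor ij) (rows/columns in the sector order above):
  C_11 = (0.95)(0.90) − (-0.35)(0.00) = 0.8550
  C_12 = −[(-0.20)(0.90) − (-0.35)(-0.40)] = 0.3200
  C_13 = (-0.20)(0.00) − (0.95)(-0.40) = 0.3800
  C_21 = −[(-0.20)(0.90) − (-0.30)(0.00)] = 0.1800
  C_22 = (0.75)(0.90) − (-0.30)(-0.40) = 0.5550
  C_23 = −[(0.75)(0.00) − (-0.20)(-0.40)] = 0.0800
  C_31 = (-0.20)(-0.35) − (-0.30)(0.95) = 0.3550
  C_32 = −[(0.75)(-0.35) − (-0.30)(-0.20)] = 0.3225
  C_33 = (0.75)(0.95) − (-0.20)(-0.20) = 0.6725
det(I−A) = Σ_j (I−A)_1j·C_1j = (0.75)(0.8550) + (-0.20)(0.3200) + (-0.30)(0.3800) = 0.46325
adj(I−A) = Cᵀ =
  [ 0.8550   0.1800   0.3550]
  [ 0.3200   0.5550   0.3225]
  [ 0.3800   0.0800   0.6725]
(I − A)⁻¹ = adj(I−A) / det(I−A) ≈
  [   1.8457     0.3886     0.7663]
  [   0.6908     1.1981     0.6962]
  [   0.8203     0.1727     1.4517]
x = (I − A)⁻¹ d = adj(I−A)·d / det(I−A), with det(I−A) = 0.46325:
  x_1 = (0.8550·340 + 0.1800·130 + 0.3550·70) / 0.46325 = 338.95 / 0.46325 ≈ 731.7
  x_2 = (0.3200·340 + 0.5550·130 + 0.3225·70) / 0.46325 = 203.525 / 0.46325 ≈ 439.3
  x_3 = (0.3800·340 + 0.0800·130 + 0.6725·70) / 0.46325 = 186.675 / 0.46325 ≈ 403.0

x_1 = 731.7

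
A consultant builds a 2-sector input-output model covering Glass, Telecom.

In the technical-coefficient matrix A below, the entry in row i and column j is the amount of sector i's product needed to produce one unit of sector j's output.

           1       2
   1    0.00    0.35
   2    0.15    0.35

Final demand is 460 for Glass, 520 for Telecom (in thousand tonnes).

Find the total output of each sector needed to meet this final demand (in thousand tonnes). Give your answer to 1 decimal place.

x_1 = 805.0, x_2 = 985.8

I − A =
  [   1.00    -0.35]
  [  -0.15     0.65]
det(I−A) = (1.00)(0.65) − (-0.35)(-0.15) = 0.5975
adj(I−A) = [[0.65, 0.35], [0.15, 1.00]]
(I − A)⁻¹ = adj(I−A) / det(I−A) ≈
  [   1.0879     0.5858]
  [   0.2510     1.6736]
x = (I − A)⁻¹ d = adj(I−A)·d / det(I−A), with det(I−A) = 0.5975:
  x_1 = (0.65·460 + 0.35·520) / 0.5975 = 481.00 / 0.5975 ≈ 805.0
  x_2 = (0.15·460 + 1.00·520) / 0.5975 = 589.00 / 0.5975 ≈ 985.8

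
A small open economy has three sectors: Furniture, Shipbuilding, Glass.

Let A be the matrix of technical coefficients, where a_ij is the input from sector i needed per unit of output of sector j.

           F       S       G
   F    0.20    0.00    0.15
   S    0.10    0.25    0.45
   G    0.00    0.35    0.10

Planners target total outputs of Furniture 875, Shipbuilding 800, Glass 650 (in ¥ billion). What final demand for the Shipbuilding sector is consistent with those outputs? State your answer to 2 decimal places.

d_S = 220.00

I − A =
  [   0.80     0.00    -0.15]
  [  -0.10     0.75    -0.45]
  [   0.00    -0.35     0.90]
d = (I − A) x:
  d_F = (+0.80)·875 + (+0.00)·800 + (-0.15)·650 = 602.50
  d_S = (-0.10)·875 + (+0.75)·800 + (-0.45)·650 = 220.00
  d_G = (+0.00)·875 + (-0.35)·800 + (+0.90)·650 = 305.00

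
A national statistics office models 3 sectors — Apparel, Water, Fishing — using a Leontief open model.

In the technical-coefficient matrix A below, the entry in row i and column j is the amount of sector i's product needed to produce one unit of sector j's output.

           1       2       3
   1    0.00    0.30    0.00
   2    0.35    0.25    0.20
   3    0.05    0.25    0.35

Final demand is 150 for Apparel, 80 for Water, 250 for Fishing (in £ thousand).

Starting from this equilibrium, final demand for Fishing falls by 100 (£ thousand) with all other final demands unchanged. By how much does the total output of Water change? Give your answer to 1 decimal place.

I − A =
  [   1.00    -0.30     0.00]
  [  -0.35     0.75    -0.20]
  [  -0.05    -0.25     0.65]
Cofactors of I−A, C_ij = (−1)^(i+j)·(minor ij) (rows/columns in the sector order above):
  C_11 = (0.75)(0.65) − (-0.20)(-0.25) = 0.4375
  C_12 = −[(-0.35)(0.65) − (-0.20)(-0.05)] = 0.2375
  C_13 = (-0.35)(-0.25) − (0.75)(-0.05) = 0.1250
  C_21 = −[(-0.30)(0.65) − (0.00)(-0.25)] = 0.1950
  C_22 = (1.00)(0.65) − (0.00)(-0.05) = 0.6500
  C_23 = −[(1.00)(-0.25) − (-0.30)(-0.05)] = 0.2650
  C_31 = (-0.30)(-0.20) − (0.00)(0.75) = 0.0600
  C_32 = −[(1.00)(-0.20) − (0.00)(-0.35)] = 0.2000
  C_33 = (1.00)(0.75) − (-0.30)(-0.35) = 0.6450
det(I−A) = Σ_j (I−A)_1j·C_1j = (1.00)(0.4375) + (-0.30)(0.2375) + (0.00)(0.1250) = 0.36625
adj(I−A) = Cᵀ =
  [ 0.4375   0.1950   0.0600]
  [ 0.2375   0.6500   0.2000]
  [ 0.1250   0.2650   0.6450]
(I − A)⁻¹ = adj(I−A) / det(I−A) ≈
  [   1.1945     0.5324     0.1638]
  [   0.6485     1.7747     0.5461]
  [   0.3413     0.7235     1.7611]
Δx = (I − A)⁻¹ Δd with Δd having -100 in the Fishing component and 0 elsewhere.
So Δx_2 = L_23 · (-100), where L_23 = adj(I−A)_23 / det(I−A) = 0.2000 / 0.36625.
Δx_2 = 0.2000 × (-100) / 0.36625 = -20.00 / 0.36625 ≈ -54.6.

Δx_2 = -54.6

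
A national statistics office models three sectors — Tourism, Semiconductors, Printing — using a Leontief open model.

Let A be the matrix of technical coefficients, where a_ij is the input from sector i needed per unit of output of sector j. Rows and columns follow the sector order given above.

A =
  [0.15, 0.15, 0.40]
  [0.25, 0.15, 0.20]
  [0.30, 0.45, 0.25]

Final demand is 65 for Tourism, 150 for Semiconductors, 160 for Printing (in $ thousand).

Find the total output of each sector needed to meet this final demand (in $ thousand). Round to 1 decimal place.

I − A =
  [   0.85    -0.15    -0.40]
  [  -0.25     0.85    -0.20]
  [  -0.30    -0.45     0.75]
Cofactors of I−A, C_ij = (−1)^(i+j)·(minor ij) (rows/columns in the sector order above):
  C_11 = (0.85)(0.75) − (-0.20)(-0.45) = 0.5475
  C_12 = −[(-0.25)(0.75) − (-0.20)(-0.30)] = 0.2475
  C_13 = (-0.25)(-0.45) − (0.85)(-0.30) = 0.3675
  C_21 = −[(-0.15)(0.75) − (-0.40)(-0.45)] = 0.2925
  C_22 = (0.85)(0.75) − (-0.40)(-0.30) = 0.5175
  C_23 = −[(0.85)(-0.45) − (-0.15)(-0.30)] = 0.4275
  C_31 = (-0.15)(-0.20) − (-0.40)(0.85) = 0.3700
  C_32 = −[(0.85)(-0.20) − (-0.40)(-0.25)] = 0.2700
  C_33 = (0.85)(0.85) − (-0.15)(-0.25) = 0.6850
det(I−A) = Σ_j (I−A)_1j·C_1j = (0.85)(0.5475) + (-0.15)(0.2475) + (-0.40)(0.3675) = 0.28125
adj(I−A) = Cᵀ =
  [ 0.5475   0.2925   0.3700]
  [ 0.2475   0.5175   0.2700]
  [ 0.3675   0.4275   0.6850]
(I − A)⁻¹ = adj(I−A) / det(I−A) ≈
  [   1.9467     1.0400     1.3156]
  [   0.8800     1.8400     0.9600]
  [   1.3067     1.5200     2.4356]
x = (I − A)⁻¹ d = adj(I−A)·d / det(I−A), with det(I−A) = 0.28125:
  x_1 = (0.5475·65 + 0.2925·150 + 0.3700·160) / 0.28125 = 138.6625 / 0.28125 ≈ 493.0
  x_2 = (0.2475·65 + 0.5175·150 + 0.2700·160) / 0.28125 = 136.9125 / 0.28125 = 486.8
  x_3 = (0.3675·65 + 0.4275·150 + 0.6850·160) / 0.28125 = 197.6125 / 0.28125 ≈ 702.6

x_1 = 493.0, x_2 = 486.8, x_3 = 702.6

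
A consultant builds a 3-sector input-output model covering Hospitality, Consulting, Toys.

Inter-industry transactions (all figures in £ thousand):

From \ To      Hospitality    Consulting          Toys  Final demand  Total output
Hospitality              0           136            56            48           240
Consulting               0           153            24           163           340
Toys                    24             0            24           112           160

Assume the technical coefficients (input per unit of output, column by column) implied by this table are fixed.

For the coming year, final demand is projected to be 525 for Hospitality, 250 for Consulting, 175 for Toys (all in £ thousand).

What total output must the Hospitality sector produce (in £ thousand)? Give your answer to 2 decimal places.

Technical coefficients a_ij = z_ij / X_j:
  a_11 = 0/240 = 0.00, a_21 = 0/240 = 0.00, a_31 = 24/240 = 0.10
  a_12 = 136/340 = 0.40, a_22 = 153/340 = 0.45, a_32 = 0/340 = 0.00
  a_13 = 56/160 = 0.35, a_23 = 24/160 = 0.15, a_33 = 24/160 = 0.15
I − A =
  [   1.00    -0.40    -0.35]
  [   0.00     0.55    -0.15]
  [  -0.10     0.00     0.85]
Cofactors of I−A, C_ij = (−1)^(i+j)·(minor ij) (rows/columns in the sector order above):
  C_11 = (0.55)(0.85) − (-0.15)(0.00) = 0.4675
  C_12 = −[(0.00)(0.85) − (-0.15)(-0.10)] = 0.0150
  C_13 = (0.00)(0.00) − (0.55)(-0.10) = 0.0550
  C_21 = −[(-0.40)(0.85) − (-0.35)(0.00)] = 0.3400
  C_22 = (1.00)(0.85) − (-0.35)(-0.10) = 0.8150
  C_23 = −[(1.00)(0.00) − (-0.40)(-0.10)] = 0.0400
  C_31 = (-0.40)(-0.15) − (-0.35)(0.55) = 0.2525
  C_32 = −[(1.00)(-0.15) − (-0.35)(0.00)] = 0.1500
  C_33 = (1.00)(0.55) − (-0.40)(0.00) = 0.5500
det(I−A) = Σ_j (I−A)_1j·C_1j = (1.00)(0.4675) + (-0.40)(0.0150) + (-0.35)(0.0550) = 0.44225
adj(I−A) = Cᵀ =
  [ 0.4675   0.3400   0.2525]
  [ 0.0150   0.8150   0.1500]
  [ 0.0550   0.0400   0.5500]
(I − A)⁻¹ = adj(I−A) / det(I−A) ≈
  [   1.0571     0.7688     0.5709]
  [   0.0339     1.8428     0.3392]
  [   0.1244     0.0904     1.2436]
x = (I − A)⁻¹ d = adj(I−A)·d / det(I−A), with det(I−A) = 0.44225:
  x_1 = (0.4675·525 + 0.3400·250 + 0.2525·175) / 0.44225 = 374.625 / 0.44225 ≈ 847.09
  x_2 = (0.0150·525 + 0.8150·250 + 0.1500·175) / 0.44225 = 237.875 / 0.44225 ≈ 537.87
  x_3 = (0.0550·525 + 0.0400·250 + 0.5500·175) / 0.44225 = 135.125 / 0.44225 ≈ 305.54

x_1 = 847.09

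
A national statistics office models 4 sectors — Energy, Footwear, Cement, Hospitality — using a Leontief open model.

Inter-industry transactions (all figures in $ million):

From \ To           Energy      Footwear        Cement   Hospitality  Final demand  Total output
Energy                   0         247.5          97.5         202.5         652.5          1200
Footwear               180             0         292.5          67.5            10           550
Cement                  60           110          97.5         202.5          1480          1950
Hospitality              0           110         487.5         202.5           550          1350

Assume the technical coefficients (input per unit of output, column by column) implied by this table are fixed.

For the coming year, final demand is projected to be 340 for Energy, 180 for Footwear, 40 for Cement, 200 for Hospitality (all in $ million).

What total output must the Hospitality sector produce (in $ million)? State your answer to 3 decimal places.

Technical coefficients a_ij = z_ij / X_j:
  a_EE = 0/1200 = 0.00, a_FE = 180/1200 = 0.15, a_CE = 60/1200 = 0.05, a_HE = 0/1200 = 0.00
  a_EF = 247.5/550 = 0.45, a_FF = 0/550 = 0.00, a_CF = 110/550 = 0.20, a_HF = 110/550 = 0.20
  a_EC = 97.5/1950 = 0.05, a_FC = 292.5/1950 = 0.15, a_CC = 97.5/1950 = 0.05, a_HC = 487.5/1950 = 0.25
  a_EH = 202.5/1350 = 0.15, a_FH = 67.5/1350 = 0.05, a_CH = 202.5/1350 = 0.15, a_HH = 202.5/1350 = 0.15
I − A =
  [   1.00    -0.45    -0.05    -0.15]
  [  -0.15     1.00    -0.15    -0.05]
  [  -0.05    -0.20     0.95    -0.15]
  [   0.00    -0.20    -0.25     0.85]
Compute the cofactors C_ij = (−1)^(i+j)·(3×3 minor ij) of I−A; the adjugate is their transpose:
adj(I−A) = Cᵀ =
  [ 0.728000   0.392500   0.147000   0.177500]
  [ 0.122500   0.766000   0.152000   0.093500]
  [ 0.072000   0.220625   0.778125   0.163000]
  [ 0.050000   0.245125   0.264625   0.848500]
det(I−A) = Σ_j (I−A)_1j·C_1j = (1.00)(0.728000) + (-0.45)(0.122500) + (-0.05)(0.072000) + (-0.15)(0.050000) = 0.661775
(I − A)⁻¹ = adj(I−A) / det(I−A) ≈
  [   1.1001     0.5931     0.2221     0.2682]
  [   0.1851     1.1575     0.2297     0.1413]
  [   0.1088     0.3334     1.1758     0.2463]
  [   0.0756     0.3704     0.3999     1.2822]
x = (I − A)⁻¹ d = adj(I−A)·d / det(I−A), with det(I−A) = 0.661775:
  x_E = (0.728000·340 + 0.392500·180 + 0.147000·40 + 0.177500·200) / 0.661775 = 359.55 / 0.661775 ≈ 543.312
  x_F = (0.122500·340 + 0.766000·180 + 0.152000·40 + 0.093500·200) / 0.661775 = 204.31 / 0.661775 ≈ 308.730
  x_C = (0.072000·340 + 0.220625·180 + 0.778125·40 + 0.163000·200) / 0.661775 = 127.9175 / 0.661775 ≈ 193.295
  x_H = (0.050000·340 + 0.245125·180 + 0.264625·40 + 0.848500·200) / 0.661775 = 241.4075 / 0.661775 ≈ 364.788

x_H = 364.788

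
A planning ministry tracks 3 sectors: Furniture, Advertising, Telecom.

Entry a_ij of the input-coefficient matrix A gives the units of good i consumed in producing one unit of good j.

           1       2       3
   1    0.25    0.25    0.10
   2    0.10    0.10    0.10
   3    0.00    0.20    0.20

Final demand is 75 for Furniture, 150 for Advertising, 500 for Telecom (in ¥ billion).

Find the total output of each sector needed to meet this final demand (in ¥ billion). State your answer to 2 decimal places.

x_1 = 284.29, x_2 = 275.35, x_3 = 693.84

I − A =
  [   0.75    -0.25    -0.10]
  [  -0.10     0.90    -0.10]
  [   0.00    -0.20     0.80]
Cofactors of I−A, C_ij = (−1)^(i+j)·(minor ij) (rows/columns in the sector order above):
  C_11 = (0.90)(0.80) − (-0.10)(-0.20) = 0.7000
  C_12 = −[(-0.10)(0.80) − (-0.10)(0.00)] = 0.0800
  C_13 = (-0.10)(-0.20) − (0.90)(0.00) = 0.0200
  C_21 = −[(-0.25)(0.80) − (-0.10)(-0.20)] = 0.2200
  C_22 = (0.75)(0.80) − (-0.10)(0.00) = 0.6000
  C_23 = −[(0.75)(-0.20) − (-0.25)(0.00)] = 0.1500
  C_31 = (-0.25)(-0.10) − (-0.10)(0.90) = 0.1150
  C_32 = −[(0.75)(-0.10) − (-0.10)(-0.10)] = 0.0850
  C_33 = (0.75)(0.90) − (-0.25)(-0.10) = 0.6500
det(I−A) = Σ_j (I−A)_1j·C_1j = (0.75)(0.7000) + (-0.25)(0.0800) + (-0.10)(0.0200) = 0.5030
adj(I−A) = Cᵀ =
  [ 0.7000   0.2200   0.1150]
  [ 0.0800   0.6000   0.0850]
  [ 0.0200   0.1500   0.6500]
(I − A)⁻¹ = adj(I−A) / det(I−A) ≈
  [   1.3917     0.4374     0.2286]
  [   0.1590     1.1928     0.1690]
  [   0.0398     0.2982     1.2922]
x = (I − A)⁻¹ d = adj(I−A)·d / det(I−A), with det(I−A) = 0.5030:
  x_1 = (0.7000·75 + 0.2200·150 + 0.1150·500) / 0.5030 = 143.00 / 0.5030 ≈ 284.29
  x_2 = (0.0800·75 + 0.6000·150 + 0.0850·500) / 0.5030 = 138.50 / 0.5030 ≈ 275.35
  x_3 = (0.0200·75 + 0.1500·150 + 0.6500·500) / 0.5030 = 349.00 / 0.5030 ≈ 693.84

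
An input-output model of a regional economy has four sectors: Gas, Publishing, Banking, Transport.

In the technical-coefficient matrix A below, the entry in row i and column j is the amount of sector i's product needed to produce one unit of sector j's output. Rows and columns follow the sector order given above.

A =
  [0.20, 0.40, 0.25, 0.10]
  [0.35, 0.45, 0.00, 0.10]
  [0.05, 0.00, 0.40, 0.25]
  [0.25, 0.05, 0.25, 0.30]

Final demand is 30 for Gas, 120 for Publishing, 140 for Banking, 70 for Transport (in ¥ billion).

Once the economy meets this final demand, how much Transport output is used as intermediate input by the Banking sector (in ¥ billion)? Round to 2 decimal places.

I − A =
  [   0.80    -0.40    -0.25    -0.10]
  [  -0.35     0.55     0.00    -0.10]
  [  -0.05     0.00     0.60    -0.25]
  [  -0.25    -0.05    -0.25     0.70]
Compute the cofactors C_ij = (−1)^(i+j)·(3×3 minor ij) of I−A; the adjugate is their transpose:
adj(I−A) = Cᵀ =
  [ 0.193625   0.149125   0.118750   0.091375]
  [ 0.141375   0.245375   0.096250   0.089625]
  [ 0.057750   0.049250   0.180500   0.079750]
  [ 0.099875   0.088375   0.113750   0.173125]
det(I−A) = Σ_j (I−A)_1j·C_1j = (0.80)(0.193625) + (-0.40)(0.141375) + (-0.25)(0.057750) + (-0.10)(0.099875) = 0.073925
(I − A)⁻¹ = adj(I−A) / det(I−A) ≈
  [   2.6192     2.0172     1.6064     1.2361]
  [   1.9124     3.3192     1.3020     1.2124]
  [   0.7812     0.6662     2.4417     1.0788]
  [   1.3510     1.1955     1.5387     2.3419]
First solve x = (I − A)⁻¹ d = adj(I−A)·d / det(I−A); in particular x_B = (0.057750·30 + 0.049250·120 + 0.180500·140 + 0.079750·70) / 0.073925 = 38.495 / 0.073925 ≈ 520.7305.
Intermediate flow from T to B: z_TB = a_TB · x_B = 0.25 × 38.495 / 0.073925 = 9.62375 / 0.073925 ≈ 130.18.

z_TB = 130.18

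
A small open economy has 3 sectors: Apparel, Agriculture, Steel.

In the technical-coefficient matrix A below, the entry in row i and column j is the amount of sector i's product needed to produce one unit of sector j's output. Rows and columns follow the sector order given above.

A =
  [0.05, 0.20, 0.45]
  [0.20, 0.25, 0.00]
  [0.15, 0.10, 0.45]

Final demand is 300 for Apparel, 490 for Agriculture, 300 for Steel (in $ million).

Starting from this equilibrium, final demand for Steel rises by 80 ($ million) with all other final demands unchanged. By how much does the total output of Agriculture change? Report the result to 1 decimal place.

Δx_2 = 23.2

I − A =
  [   0.95    -0.20    -0.45]
  [  -0.20     0.75     0.00]
  [  -0.15    -0.10     0.55]
Cofactors of I−A, C_ij = (−1)^(i+j)·(minor ij) (rows/columns in the sector order above):
  C_11 = (0.75)(0.55) − (0.00)(-0.10) = 0.4125
  C_12 = −[(-0.20)(0.55) − (0.00)(-0.15)] = 0.1100
  C_13 = (-0.20)(-0.10) − (0.75)(-0.15) = 0.1325
  C_21 = −[(-0.20)(0.55) − (-0.45)(-0.10)] = 0.1550
  C_22 = (0.95)(0.55) − (-0.45)(-0.15) = 0.4550
  C_23 = −[(0.95)(-0.10) − (-0.20)(-0.15)] = 0.1250
  C_31 = (-0.20)(0.00) − (-0.45)(0.75) = 0.3375
  C_32 = −[(0.95)(0.00) − (-0.45)(-0.20)] = 0.0900
  C_33 = (0.95)(0.75) − (-0.20)(-0.20) = 0.6725
det(I−A) = Σ_j (I−A)_1j·C_1j = (0.95)(0.4125) + (-0.20)(0.1100) + (-0.45)(0.1325) = 0.31025
adj(I−A) = Cᵀ =
  [ 0.4125   0.1550   0.3375]
  [ 0.1100   0.4550   0.0900]
  [ 0.1325   0.1250   0.6725]
(I − A)⁻¹ = adj(I−A) / det(I−A) ≈
  [   1.3296     0.4996     1.0878]
  [   0.3546     1.4666     0.2901]
  [   0.4271     0.4029     2.1676]
Δx = (I − A)⁻¹ Δd with Δd having +80 in the Steel component and 0 elsewhere.
So Δx_2 = L_23 · (+80), where L_23 = adj(I−A)_23 / det(I−A) = 0.0900 / 0.31025.
Δx_2 = 0.0900 × (+80) / 0.31025 = 7.20 / 0.31025 ≈ 23.2.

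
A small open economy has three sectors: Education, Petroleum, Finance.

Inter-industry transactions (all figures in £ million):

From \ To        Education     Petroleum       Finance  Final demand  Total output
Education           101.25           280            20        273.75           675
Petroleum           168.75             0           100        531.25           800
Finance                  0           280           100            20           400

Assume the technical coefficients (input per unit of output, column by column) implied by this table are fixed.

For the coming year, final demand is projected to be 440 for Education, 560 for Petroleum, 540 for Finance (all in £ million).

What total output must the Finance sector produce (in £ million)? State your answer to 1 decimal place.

x_F = 1250.9

Technical coefficients a_ij = z_ij / X_j:
  a_EE = 101.25/675 = 0.15, a_PE = 168.75/675 = 0.25, a_FE = 0/675 = 0.00
  a_EP = 280/800 = 0.35, a_PP = 0/800 = 0.00, a_FP = 280/800 = 0.35
  a_EF = 20/400 = 0.05, a_PF = 100/400 = 0.25, a_FF = 100/400 = 0.25
I − A =
  [   0.85    -0.35    -0.05]
  [  -0.25     1.00    -0.25]
  [   0.00    -0.35     0.75]
Cofactors of I−A, C_ij = (−1)^(i+j)·(minor ij) (rows/columns in the sector order above):
  C_11 = (1.00)(0.75) − (-0.25)(-0.35) = 0.6625
  C_12 = −[(-0.25)(0.75) − (-0.25)(0.00)] = 0.1875
  C_13 = (-0.25)(-0.35) − (1.00)(0.00) = 0.0875
  C_21 = −[(-0.35)(0.75) − (-0.05)(-0.35)] = 0.2800
  C_22 = (0.85)(0.75) − (-0.05)(0.00) = 0.6375
  C_23 = −[(0.85)(-0.35) − (-0.35)(0.00)] = 0.2975
  C_31 = (-0.35)(-0.25) − (-0.05)(1.00) = 0.1375
  C_32 = −[(0.85)(-0.25) − (-0.05)(-0.25)] = 0.2250
  C_33 = (0.85)(1.00) − (-0.35)(-0.25) = 0.7625
det(I−A) = Σ_j (I−A)_1j·C_1j = (0.85)(0.6625) + (-0.35)(0.1875) + (-0.05)(0.0875) = 0.493125
adj(I−A) = Cᵀ =
  [ 0.6625   0.2800   0.1375]
  [ 0.1875   0.6375   0.2250]
  [ 0.0875   0.2975   0.7625]
(I − A)⁻¹ = adj(I−A) / det(I−A) ≈
  [   1.3435     0.5678     0.2788]
  [   0.3802     1.2928     0.4563]
  [   0.1774     0.6033     1.5463]
x = (I − A)⁻¹ d = adj(I−A)·d / det(I−A), with det(I−A) = 0.493125:
  x_E = (0.6625·440 + 0.2800·560 + 0.1375·540) / 0.493125 = 522.55 / 0.493125 ≈ 1059.7
  x_P = (0.1875·440 + 0.6375·560 + 0.2250·540) / 0.493125 = 561.00 / 0.493125 ≈ 1137.6
  x_F = (0.0875·440 + 0.2975·560 + 0.7625·540) / 0.493125 = 616.85 / 0.493125 ≈ 1250.9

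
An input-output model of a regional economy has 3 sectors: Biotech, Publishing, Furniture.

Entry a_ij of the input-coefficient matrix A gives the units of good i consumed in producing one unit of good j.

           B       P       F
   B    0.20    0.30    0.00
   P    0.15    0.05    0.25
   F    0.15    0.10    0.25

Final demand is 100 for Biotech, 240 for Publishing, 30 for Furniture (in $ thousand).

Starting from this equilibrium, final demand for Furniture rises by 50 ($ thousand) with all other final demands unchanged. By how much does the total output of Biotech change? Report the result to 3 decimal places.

I − A =
  [   0.80    -0.30     0.00]
  [  -0.15     0.95    -0.25]
  [  -0.15    -0.10     0.75]
Cofactors of I−A, C_ij = (−1)^(i+j)·(minor ij) (rows/columns in the sector order above):
  C_11 = (0.95)(0.75) − (-0.25)(-0.10) = 0.6875
  C_12 = −[(-0.15)(0.75) − (-0.25)(-0.15)] = 0.1500
  C_13 = (-0.15)(-0.10) − (0.95)(-0.15) = 0.1575
  C_21 = −[(-0.30)(0.75) − (0.00)(-0.10)] = 0.2250
  C_22 = (0.80)(0.75) − (0.00)(-0.15) = 0.6000
  C_23 = −[(0.80)(-0.10) − (-0.30)(-0.15)] = 0.1250
  C_31 = (-0.30)(-0.25) − (0.00)(0.95) = 0.0750
  C_32 = −[(0.80)(-0.25) − (0.00)(-0.15)] = 0.2000
  C_33 = (0.80)(0.95) − (-0.30)(-0.15) = 0.7150
det(I−A) = Σ_j (I−A)_1j·C_1j = (0.80)(0.6875) + (-0.30)(0.1500) + (0.00)(0.1575) = 0.5050
adj(I−A) = Cᵀ =
  [ 0.6875   0.2250   0.0750]
  [ 0.1500   0.6000   0.2000]
  [ 0.1575   0.1250   0.7150]
(I − A)⁻¹ = adj(I−A) / det(I−A) ≈
  [   1.3614     0.4455     0.1485]
  [   0.2970     1.1881     0.3960]
  [   0.3119     0.2475     1.4158]
Δx = (I − A)⁻¹ Δd with Δd having +50 in the Furniture component and 0 elsewhere.
So Δx_B = L_BF · (+50), where L_BF = adj(I−A)_BF / det(I−A) = 0.0750 / 0.5050.
Δx_B = 0.0750 × (+50) / 0.5050 = 3.75 / 0.5050 ≈ 7.426.

Δx_B = 7.426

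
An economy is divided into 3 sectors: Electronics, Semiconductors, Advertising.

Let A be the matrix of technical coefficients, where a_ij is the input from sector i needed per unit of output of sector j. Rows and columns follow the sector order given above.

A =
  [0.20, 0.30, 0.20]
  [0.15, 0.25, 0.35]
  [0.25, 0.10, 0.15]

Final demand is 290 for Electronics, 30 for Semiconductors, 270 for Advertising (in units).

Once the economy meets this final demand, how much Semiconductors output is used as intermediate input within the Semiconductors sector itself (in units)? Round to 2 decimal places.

z_22 = 109.38

I − A =
  [   0.80    -0.30    -0.20]
  [  -0.15     0.75    -0.35]
  [  -0.25    -0.10     0.85]
Cofactors of I−A, C_ij = (−1)^(i+j)·(minor ij) (rows/columns in the sector order above):
  C_11 = (0.75)(0.85) − (-0.35)(-0.10) = 0.6025
  C_12 = −[(-0.15)(0.85) − (-0.35)(-0.25)] = 0.2150
  C_13 = (-0.15)(-0.10) − (0.75)(-0.25) = 0.2025
  C_21 = −[(-0.30)(0.85) − (-0.20)(-0.10)] = 0.2750
  C_22 = (0.80)(0.85) − (-0.20)(-0.25) = 0.6300
  C_23 = −[(0.80)(-0.10) − (-0.30)(-0.25)] = 0.1550
  C_31 = (-0.30)(-0.35) − (-0.20)(0.75) = 0.2550
  C_32 = −[(0.80)(-0.35) − (-0.20)(-0.15)] = 0.3100
  C_33 = (0.80)(0.75) − (-0.30)(-0.15) = 0.5550
det(I−A) = Σ_j (I−A)_1j·C_1j = (0.80)(0.6025) + (-0.30)(0.2150) + (-0.20)(0.2025) = 0.3770
adj(I−A) = Cᵀ =
  [ 0.6025   0.2750   0.2550]
  [ 0.2150   0.6300   0.3100]
  [ 0.2025   0.1550   0.5550]
(I − A)⁻¹ = adj(I−A) / det(I−A) ≈
  [   1.5981     0.7294     0.6764]
  [   0.5703     1.6711     0.8223]
  [   0.5371     0.4111     1.4721]
First solve x = (I − A)⁻¹ d = adj(I−A)·d / det(I−A); in particular x_2 = (0.2150·290 + 0.6300·30 + 0.3100·270) / 0.3770 = 164.95 / 0.3770 ≈ 437.5332.
Intermediate flow from 2 to 2: z_22 = a_22 · x_2 = 0.25 × 164.95 / 0.3770 = 41.2375 / 0.3770 ≈ 109.38.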